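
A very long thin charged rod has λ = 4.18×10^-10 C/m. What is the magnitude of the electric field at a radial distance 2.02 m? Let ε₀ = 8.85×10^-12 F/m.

Choose a coaxial cylinder of radius r = 2.02 m (arbitrary length L) as the Gaussian surface.
Q_enc = λL, so λ_enc = 4.18e-10 C/m.
Applying ∮E·dA = Q_enc/ε₀ with the end caps contributing no flux:
E = |λ_enc|/(2πε₀r) = (4.18e-10)/(2π·8.85×10^-12·2.02) = 3.72 N/C.

E = 3.72 N/C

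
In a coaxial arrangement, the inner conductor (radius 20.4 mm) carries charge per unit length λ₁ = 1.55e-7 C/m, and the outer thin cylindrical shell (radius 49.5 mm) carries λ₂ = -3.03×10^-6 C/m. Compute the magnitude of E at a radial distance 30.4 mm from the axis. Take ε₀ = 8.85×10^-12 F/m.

Coaxial Gaussian cylinder, radius r = 30.4 mm, length L (between the conductors, 20.4 mm < r < 49.5 mm).
The shell at 49.5 mm lies outside the Gaussian surface, so λ_enc = λ₁ = 1.55×10^-7 C/m.
By Gauss's law (flux through the curved wall only), E·2πrL = λ_enc L/ε₀.
E = |λ_enc|/(2πε₀r) = (1.55e-7)/(2π·8.85×10^-12·0.0304) = 9.17×10^4 N/C.

E = 9.17×10^4 V/m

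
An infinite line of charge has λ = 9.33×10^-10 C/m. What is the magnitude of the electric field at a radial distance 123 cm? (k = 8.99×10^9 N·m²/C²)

E ≈ 13.6 N/C

Choose a coaxial cylinder of radius r = 123 cm (arbitrary length L) as the Gaussian surface.
Q_enc = λL, so λ_enc = 9.33×10^-10 C/m.
Since E is radial and uniform over the curved surface, Φ = E·2πrL = Q_enc/ε₀ = λ_enc L/ε₀.
E = 2k|λ_enc|/r = 2(8.99×10^9)(9.33e-10)/(1.23) = 13.6 N/C.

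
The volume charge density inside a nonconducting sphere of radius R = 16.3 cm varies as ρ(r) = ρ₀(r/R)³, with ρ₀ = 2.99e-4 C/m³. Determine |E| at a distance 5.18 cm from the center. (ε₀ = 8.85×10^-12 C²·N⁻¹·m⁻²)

Symmetry ⇒ E = E(r) r̂. Gaussian sphere of radius r = 5.18 cm (r < R).
Integrate the density: Q_enc = 4π ∫₀^r ρ₀(r'/R)^3 r'² dr' = 4πρ₀ r^6/(6·R³) = 2.793×10^-9 C.
Gauss's law: E·4πr² = Q_enc/ε₀.
E = |Q_enc|/(4πε₀r²) = (2.793e-9)/(4π·8.85×10^-12·(0.0518)²) = 9.36e3 N/C.

|E| ≈ 9.36×10^3 N/C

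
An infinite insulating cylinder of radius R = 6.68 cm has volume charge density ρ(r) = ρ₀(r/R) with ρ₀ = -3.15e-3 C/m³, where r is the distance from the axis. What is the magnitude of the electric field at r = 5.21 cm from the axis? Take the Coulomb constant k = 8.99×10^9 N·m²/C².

Choose a coaxial cylinder of radius r = 5.21 cm (arbitrary length L) as the Gaussian surface (r < R).
λ_enc = ∫₀^r ρ(r')·2πr' dr' = (2πρ₀/R)·r^3/3 = -1.397×10^-5 C/m.
Since E is radial and uniform over the curved surface, Φ = E·2πrL = Q_enc/ε₀ = λ_enc L/ε₀.
E = 2k|λ_enc|/r = 2(8.99×10^9)(1.397×10^-5)/(0.0521) = 4.82×10^6 N/C.

4.82e6 V/m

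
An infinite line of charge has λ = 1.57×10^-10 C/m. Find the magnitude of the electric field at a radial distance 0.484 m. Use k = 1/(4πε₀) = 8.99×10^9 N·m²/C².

E = 5.83 N/C

Coaxial Gaussian cylinder, radius r = 0.484 m, length L.
Q_enc = λL, so λ_enc = 1.57×10^-10 C/m.
Since E is radial and uniform over the curved surface, Φ = E·2πrL = Q_enc/ε₀ = λ_enc L/ε₀.
E = 2k|λ_enc|/r = 2(8.99×10^9)(1.57×10^-10)/(0.484) = 5.83 N/C.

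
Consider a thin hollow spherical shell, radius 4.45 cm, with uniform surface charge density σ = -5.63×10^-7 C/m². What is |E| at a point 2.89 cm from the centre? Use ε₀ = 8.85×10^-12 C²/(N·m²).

E = 0 (no enclosed charge)

Use a concentric Gaussian sphere at r = 2.89 cm (inside the shell, r < 4.45 cm).
No charge lies within this surface, so Q_enc = 0 and Gauss's law gives E·4πr² = 0 ⇒ E = 0.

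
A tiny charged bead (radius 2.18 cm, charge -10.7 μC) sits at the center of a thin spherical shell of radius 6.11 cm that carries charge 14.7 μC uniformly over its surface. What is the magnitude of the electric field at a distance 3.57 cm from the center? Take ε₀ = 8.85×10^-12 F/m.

Symmetry ⇒ E = E(r) r̂. Gaussian sphere of radius r = 3.57 cm (between the bodies, 2.18 cm < r < 6.11 cm).
Only the inner charge is enclosed; the outer shell contributes nothing inside itself. Q_enc = -10.7 μC = -1.07×10^-5 C.
Since E is radial and uniform over the Gaussian sphere, Φ = E·4πr² = Q_enc/ε₀.
E = |Q_enc|/(4πε₀r²) = (1.07×10^-5)/(4π·8.85×10^-12·(0.0357)²) = 7.55×10^7 N/C.

|E| ≈ 7.55e7 V/m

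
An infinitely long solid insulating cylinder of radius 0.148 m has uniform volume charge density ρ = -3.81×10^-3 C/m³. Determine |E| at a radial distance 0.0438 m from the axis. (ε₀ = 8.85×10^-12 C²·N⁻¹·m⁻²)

By cylindrical symmetry E is radial; use a coaxial Gaussian cylinder of radius 0.0438 m and length L (r < R).
Enclosed charge per unit length: λ_enc = ρ·πr² = (-3.81×10^-3)π(0.0438)² = -2.296e-5 C/m.
By Gauss's law (flux through the curved wall only), E·2πrL = λ_enc L/ε₀.
E = |λ_enc|/(2πε₀r) = (2.296×10^-5)/(2π·8.85×10^-12·0.0438) = 9.43e6 N/C.

|E| ≈ 9.43×10^6 N/C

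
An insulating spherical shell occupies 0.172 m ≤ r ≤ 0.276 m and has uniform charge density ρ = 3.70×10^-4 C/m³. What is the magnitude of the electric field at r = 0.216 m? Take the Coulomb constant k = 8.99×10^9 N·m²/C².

E ≈ 1.49×10^6 N/C

Use a concentric Gaussian sphere at r = 0.216 m (within the shell material, 0.172 m < r < 0.276 m).
Only the shell between 0.172 m and r is enclosed: Q_enc = ρ·(4π/3)(r³ − a³) = (3.70e-4)·(4π/3)·((0.216)³ − (0.172)³) = 7.733×10^-6 C.
Applying ∮E·dA = Q_enc/ε₀ with Φ = E(4πr²):
E = k|Q_enc|/r² = (8.99×10^9)(7.733×10^-6)/(0.216)² = 1.49×10^6 N/C.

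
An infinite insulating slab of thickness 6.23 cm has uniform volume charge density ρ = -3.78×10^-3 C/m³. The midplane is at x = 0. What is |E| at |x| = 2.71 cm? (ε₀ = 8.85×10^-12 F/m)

E ≈ 1.16×10^7 N/C

By symmetry E is perpendicular to the slab. A Gaussian pillbox from −2.71 cm to +2.71 cm (face area A) lies entirely within the slab.
Q_enc = ρ·(2x)·A and flux = 2EA, so 2EA = 2ρxA/ε₀ ⇒ E = |ρ|x/ε₀.
E = (3.78×10^-3)(0.0271)/(8.85×10^-12) = 1.16×10^7 N/C.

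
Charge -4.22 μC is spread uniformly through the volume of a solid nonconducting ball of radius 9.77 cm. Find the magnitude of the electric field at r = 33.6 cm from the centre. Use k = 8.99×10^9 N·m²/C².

3.36×10^5 V/m

Symmetry ⇒ E = E(r) r̂. Gaussian sphere of radius r = 33.6 cm (r > R, so the entire charge is enclosed).
Q_enc = -4.22 μC = -4.22×10^-6 C.
Since E is radial and uniform over the Gaussian sphere, Φ = E·4πr² = Q_enc/ε₀.
E = k|Q_enc|/r² = (8.99×10^9)(4.22e-6)/(0.336)² = 3.36e5 N/C.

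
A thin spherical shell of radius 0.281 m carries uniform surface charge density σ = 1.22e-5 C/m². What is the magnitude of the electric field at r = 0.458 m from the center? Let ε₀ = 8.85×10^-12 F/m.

By spherical symmetry E is radial; choose a Gaussian sphere of radius r = 0.458 m (r > 0.281 m).
The entire shell is enclosed: Q_enc = σ·4πR² = (1.22e-5)·4π·(0.281)² = 1.211×10^-5 C.
By Gauss's law, ∮E·dA = E·4πr² = Q_enc/ε₀.
E = |Q_enc|/(4πε₀r²) = (1.211×10^-5)/(4π·8.85×10^-12·(0.458)²) = 5.19×10^5 N/C.

E ≈ 5.19×10^5 N/C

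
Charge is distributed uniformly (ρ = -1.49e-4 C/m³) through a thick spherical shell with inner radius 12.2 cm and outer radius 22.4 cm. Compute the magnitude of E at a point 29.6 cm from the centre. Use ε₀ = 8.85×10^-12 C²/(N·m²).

Take a concentric spherical Gaussian surface of radius r = 29.6 cm (r > 22.4 cm, enclosing the whole shell).
Q_enc = ρ·(4π/3)(b³ − a³) = (-1.49e-4)·(4π/3)·((0.224)³ − (0.122)³) = -5.882×10^-6 C.
Applying ∮E·dA = Q_enc/ε₀ with Φ = E(4πr²):
E = |Q_enc|/(4πε₀r²) = (5.882×10^-6)/(4π·8.85×10^-12·(0.296)²) = 6.04e5 N/C.

|E| = 6.04×10^5 V/m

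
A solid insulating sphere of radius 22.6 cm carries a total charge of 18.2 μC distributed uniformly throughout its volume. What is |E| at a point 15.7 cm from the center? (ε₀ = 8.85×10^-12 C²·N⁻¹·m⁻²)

Take a concentric spherical Gaussian surface of radius r = 15.7 cm (r < R).
Only the charge within r is enclosed: Q_enc = Q·(r/R)³ = (18.2 μC)·(15.7 cm/22.6 cm)³ = 6.102×10^-6 C.
Applying ∮E·dA = Q_enc/ε₀ with Φ = E(4πr²):
E = |Q_enc|/(4πε₀r²) = (6.102×10^-6)/(4π·8.85×10^-12·(0.157)²) = 2.23×10^6 N/C.

E ≈ 2.23×10^6 N/C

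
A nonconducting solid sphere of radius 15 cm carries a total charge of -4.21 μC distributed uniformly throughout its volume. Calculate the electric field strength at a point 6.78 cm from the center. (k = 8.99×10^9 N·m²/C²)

|E| ≈ 7.60e5 V/m

By spherical symmetry E is radial; choose a Gaussian sphere of radius r = 6.78 cm (r < R).
For a uniform sphere the enclosed fraction is (r/R)³, so Q_enc = (-4.21 μC)(0.0678/0.15)³ = -3.888×10^-7 C.
Since E is radial and uniform over the Gaussian sphere, Φ = E·4πr² = Q_enc/ε₀.
E = k|Q_enc|/r² = (8.99×10^9)(3.888×10^-7)/(0.0678)² = 7.60e5 N/C.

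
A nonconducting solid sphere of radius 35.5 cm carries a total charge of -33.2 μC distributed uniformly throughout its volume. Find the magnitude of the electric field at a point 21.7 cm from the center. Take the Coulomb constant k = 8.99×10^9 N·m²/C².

Symmetry ⇒ E = E(r) r̂. Gaussian sphere of radius r = 21.7 cm (r < R).
Only the charge within r is enclosed: Q_enc = Q·(r/R)³ = (-33.2 μC)·(21.7 cm/35.5 cm)³ = -7.583×10^-6 C.
Gauss's law: E·4πr² = Q_enc/ε₀.
E = k|Q_enc|/r² = (8.99×10^9)(7.583e-6)/(0.217)² = 1.45e6 N/C.

|E| ≈ 1.45×10^6 V/m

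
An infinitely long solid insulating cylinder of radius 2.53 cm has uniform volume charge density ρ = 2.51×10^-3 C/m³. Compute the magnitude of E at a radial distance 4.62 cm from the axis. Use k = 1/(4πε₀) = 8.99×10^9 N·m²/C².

|E| ≈ 1.96×10^6 V/m

By cylindrical symmetry E is radial; use a coaxial Gaussian cylinder of radius 4.62 cm and length L (r > 2.53 cm, full cross-section enclosed).
λ_enc = ρ·πR² = (2.51e-3)π(0.0253)² = 5.047×10^-6 C/m.
Since E is radial and uniform over the curved surface, Φ = E·2πrL = Q_enc/ε₀ = λ_enc L/ε₀.
E = 2k|λ_enc|/r = 2(8.99×10^9)(5.047e-6)/(0.0462) = 1.96×10^6 N/C.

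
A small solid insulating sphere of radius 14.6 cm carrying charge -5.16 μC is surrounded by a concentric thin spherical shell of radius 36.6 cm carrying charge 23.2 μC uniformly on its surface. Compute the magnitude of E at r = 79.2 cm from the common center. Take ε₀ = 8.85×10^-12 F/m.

Take a concentric spherical Gaussian surface of radius r = 79.2 cm (r > 36.6 cm, enclosing both).
Q_enc = (-5.16 μC) + (23.2 μC) = 1.804e-5 C.
Gauss's law: E·4πr² = Q_enc/ε₀.
E = |Q_enc|/(4πε₀r²) = (1.804×10^-5)/(4π·8.85×10^-12·(0.792)²) = 2.59×10^5 N/C.

E = 2.59×10^5 N/C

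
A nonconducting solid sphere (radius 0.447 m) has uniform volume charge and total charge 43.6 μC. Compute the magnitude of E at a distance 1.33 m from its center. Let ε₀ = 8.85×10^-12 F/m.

2.22×10^5 N/C

By spherical symmetry E is radial; choose a Gaussian sphere of radius r = 1.33 m (r > R, so the entire charge is enclosed).
Q_enc = 43.6 μC = 4.36×10^-5 C.
Applying ∮E·dA = Q_enc/ε₀ with Φ = E(4πr²):
E = |Q_enc|/(4πε₀r²) = (4.36×10^-5)/(4π·8.85×10^-12·(1.33)²) = 2.22×10^5 N/C.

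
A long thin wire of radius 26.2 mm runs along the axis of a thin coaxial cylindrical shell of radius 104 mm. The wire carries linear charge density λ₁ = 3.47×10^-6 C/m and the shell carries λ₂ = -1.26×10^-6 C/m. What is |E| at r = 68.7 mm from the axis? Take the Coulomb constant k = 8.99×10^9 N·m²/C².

Coaxial Gaussian cylinder, radius r = 68.7 mm, length L (between the conductors, 26.2 mm < r < 104 mm).
Only the inner wire is enclosed; the outer shell contributes nothing inside itself. λ_enc = λ₁ = 3.47×10^-6 C/m.
Since E is radial and uniform over the curved surface, Φ = E·2πrL = Q_enc/ε₀ = λ_enc L/ε₀.
E = 2k|λ_enc|/r = 2(8.99×10^9)(3.47e-6)/(0.0687) = 9.08×10^5 N/C.

E = 9.08e5 N/C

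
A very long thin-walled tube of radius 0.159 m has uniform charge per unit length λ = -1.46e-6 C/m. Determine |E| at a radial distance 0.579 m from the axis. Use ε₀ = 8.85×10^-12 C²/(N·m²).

E = 4.53×10^4 N/C

Choose a coaxial cylinder of radius r = 0.579 m (arbitrary length L) as the Gaussian surface (r > 0.159 m).
The full line charge is enclosed: λ_enc = -1.46×10^-6 C/m.
By Gauss's law (flux through the curved wall only), E·2πrL = λ_enc L/ε₀.
E = |λ_enc|/(2πε₀r) = (1.46e-6)/(2π·8.85×10^-12·0.579) = 4.53×10^4 N/C.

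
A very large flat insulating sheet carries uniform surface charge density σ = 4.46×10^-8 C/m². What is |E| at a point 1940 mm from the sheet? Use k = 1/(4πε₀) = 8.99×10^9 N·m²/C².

By planar symmetry E is perpendicular to the sheet and uniform; use a Gaussian pillbox with flat faces of area A on each side of the sheet.
Only the two end caps contribute flux: Φ = 2EA. With Q_enc = σA, Gauss's law gives E = |σ|/(2ε₀).
E = 2πk|σ| = 2π(8.99×10^9)(4.46e-8) = 2.52e3 N/C.

2.52×10^3 V/m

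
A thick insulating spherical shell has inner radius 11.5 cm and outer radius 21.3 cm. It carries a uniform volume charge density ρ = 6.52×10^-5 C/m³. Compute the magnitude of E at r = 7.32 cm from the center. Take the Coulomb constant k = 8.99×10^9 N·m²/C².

Symmetry ⇒ E = E(r) r̂. Gaussian sphere of radius r = 7.32 cm (r < 11.5 cm, inside the empty cavity).
No charge is enclosed, so by Gauss's law E·4πr² = 0 ⇒ E = 0.

|E| = 0 N/C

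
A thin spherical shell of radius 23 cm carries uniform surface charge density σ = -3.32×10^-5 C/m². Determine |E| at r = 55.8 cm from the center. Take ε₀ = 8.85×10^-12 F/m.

Take a concentric spherical Gaussian surface of radius r = 55.8 cm (r > 23 cm).
The entire shell is enclosed: Q_enc = σ·4πR² = (-3.32e-5)·4π·(0.23)² = -2.207e-5 C.
By Gauss's law, ∮E·dA = E·4πr² = Q_enc/ε₀.
E = |Q_enc|/(4πε₀r²) = (2.207e-5)/(4π·8.85×10^-12·(0.558)²) = 6.37×10^5 N/C.

6.37e5 N/C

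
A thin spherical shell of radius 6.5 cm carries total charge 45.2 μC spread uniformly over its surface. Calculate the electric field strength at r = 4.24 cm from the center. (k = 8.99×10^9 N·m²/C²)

Take a concentric spherical Gaussian surface of radius r = 4.24 cm (inside the shell, r < 6.5 cm).
All the charge is outside the Gaussian surface: Q_enc = 0, hence E = 0 everywhere inside the shell.

E = 0 (no enclosed charge)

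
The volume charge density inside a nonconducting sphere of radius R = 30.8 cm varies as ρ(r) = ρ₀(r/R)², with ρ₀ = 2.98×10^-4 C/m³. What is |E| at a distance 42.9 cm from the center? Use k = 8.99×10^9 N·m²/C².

Take a concentric spherical Gaussian surface of radius r = 42.9 cm (r > R, all charge enclosed).
Q_enc = 4π ∫₀^R ρ₀(r'/R)^2 r'² dr' = 4πρ₀R³/5 = 2.188×10^-5 C.
Since E is radial and uniform over the Gaussian sphere, Φ = E·4πr² = Q_enc/ε₀.
E = k|Q_enc|/r² = (8.99×10^9)(2.188×10^-5)/(0.429)² = 1.07×10^6 N/C.

1.07×10^6 N/C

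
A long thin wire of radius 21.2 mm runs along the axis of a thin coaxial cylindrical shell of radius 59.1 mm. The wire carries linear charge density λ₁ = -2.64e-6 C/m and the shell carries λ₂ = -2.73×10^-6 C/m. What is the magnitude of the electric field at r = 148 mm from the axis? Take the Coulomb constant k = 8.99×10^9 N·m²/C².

Choose a coaxial cylinder of radius r = 148 mm (arbitrary length L) as the Gaussian surface (r > 59.1 mm, enclosing both).
λ_enc = λ₁ + λ₂ = (-2.64e-6) + (-2.73×10^-6) = -5.37×10^-6 C/m.
By Gauss's law (flux through the curved wall only), E·2πrL = λ_enc L/ε₀.
E = 2k|λ_enc|/r = 2(8.99×10^9)(5.37×10^-6)/(0.148) = 6.52×10^5 N/C.

E = 6.52×10^5 N/C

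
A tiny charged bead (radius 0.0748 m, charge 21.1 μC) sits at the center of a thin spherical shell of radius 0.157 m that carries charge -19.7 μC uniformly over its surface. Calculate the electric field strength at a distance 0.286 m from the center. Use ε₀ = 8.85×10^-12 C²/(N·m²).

By spherical symmetry E is radial; choose a Gaussian sphere of radius r = 0.286 m (r > 0.157 m, enclosing both).
Q_enc = (21.1 μC) + (-19.7 μC) = 1.40×10^-6 C.
Since E is radial and uniform over the Gaussian sphere, Φ = E·4πr² = Q_enc/ε₀.
E = |Q_enc|/(4πε₀r²) = (1.40×10^-6)/(4π·8.85×10^-12·(0.286)²) = 1.54×10^5 N/C.

E = 1.54e5 N/C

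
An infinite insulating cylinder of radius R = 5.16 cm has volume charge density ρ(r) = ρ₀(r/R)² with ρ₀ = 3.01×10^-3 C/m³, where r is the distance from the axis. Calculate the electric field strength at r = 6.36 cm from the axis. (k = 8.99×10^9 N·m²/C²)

Take a coaxial cylindrical Gaussian surface of radius r = 6.36 cm and length L (r > R, full charge per length enclosed).
λ_enc = 2π ∫₀^R ρ₀(r'/R)^2 r' dr' = 2πρ₀R²/4 = 1.259×10^-5 C/m.
By Gauss's law (flux through the curved wall only), E·2πrL = λ_enc L/ε₀.
E = 2k|λ_enc|/r = 2(8.99×10^9)(1.259×10^-5)/(0.0636) = 3.56×10^6 N/C.

E = 3.56×10^6 N/C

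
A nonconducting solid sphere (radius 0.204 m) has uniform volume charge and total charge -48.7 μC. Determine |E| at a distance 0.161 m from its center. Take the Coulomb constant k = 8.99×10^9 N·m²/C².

|E| ≈ 8.30×10^6 V/m

By spherical symmetry E is radial; choose a Gaussian sphere of radius r = 0.161 m (r < R).
For a uniform sphere the enclosed fraction is (r/R)³, so Q_enc = (-48.7 μC)(0.161/0.204)³ = -2.394e-5 C.
Applying ∮E·dA = Q_enc/ε₀ with Φ = E(4πr²):
E = k|Q_enc|/r² = (8.99×10^9)(2.394×10^-5)/(0.161)² = 8.30×10^6 N/C.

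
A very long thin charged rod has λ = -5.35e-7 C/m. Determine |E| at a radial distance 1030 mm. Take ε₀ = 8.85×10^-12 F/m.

|E| = 9.34e3 N/C

Choose a coaxial cylinder of radius r = 1030 mm (arbitrary length L) as the Gaussian surface.
Q_enc = λL, so λ_enc = -5.35e-7 C/m.
Since E is radial and uniform over the curved surface, Φ = E·2πrL = Q_enc/ε₀ = λ_enc L/ε₀.
E = |λ_enc|/(2πε₀r) = (5.35×10^-7)/(2π·8.85×10^-12·1.03) = 9.34×10^3 N/C.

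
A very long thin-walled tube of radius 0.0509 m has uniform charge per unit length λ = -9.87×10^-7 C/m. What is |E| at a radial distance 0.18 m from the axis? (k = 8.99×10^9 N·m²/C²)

Coaxial Gaussian cylinder, radius r = 0.18 m, length L (r > 0.0509 m).
The full line charge is enclosed: λ_enc = -9.87×10^-7 C/m.
By Gauss's law (flux through the curved wall only), E·2πrL = λ_enc L/ε₀.
E = 2k|λ_enc|/r = 2(8.99×10^9)(9.87×10^-7)/(0.18) = 9.86×10^4 N/C.

9.86×10^4 V/m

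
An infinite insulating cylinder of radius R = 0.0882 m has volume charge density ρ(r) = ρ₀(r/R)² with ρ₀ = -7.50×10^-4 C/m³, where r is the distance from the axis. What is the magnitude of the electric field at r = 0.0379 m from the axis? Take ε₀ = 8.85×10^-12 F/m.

Take a coaxial cylindrical Gaussian surface of radius r = 0.0379 m and length L (r < R).
Integrating ρ over the cross-section to radius r: λ_enc = (2πρ₀/R²) ∫₀^r r'^3 dr' = 2πρ₀ r^4/(4·R²) = -3.125×10^-7 C/m.
Since E is radial and uniform over the curved surface, Φ = E·2πrL = Q_enc/ε₀ = λ_enc L/ε₀.
E = |λ_enc|/(2πε₀r) = (3.125e-7)/(2π·8.85×10^-12·0.0379) = 1.48×10^5 N/C.

E = 1.48×10^5 N/C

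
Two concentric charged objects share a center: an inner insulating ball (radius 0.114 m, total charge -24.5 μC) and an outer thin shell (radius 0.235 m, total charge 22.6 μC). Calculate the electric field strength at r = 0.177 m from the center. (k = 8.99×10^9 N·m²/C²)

Use a concentric Gaussian sphere at r = 0.177 m (between the bodies, 0.114 m < r < 0.235 m).
Only the inner charge is enclosed; the outer shell contributes nothing inside itself. Q_enc = -24.5 μC = -2.45×10^-5 C.
By Gauss's law, ∮E·dA = E·4πr² = Q_enc/ε₀.
E = k|Q_enc|/r² = (8.99×10^9)(2.45×10^-5)/(0.177)² = 7.03×10^6 N/C.

E = 7.03e6 N/C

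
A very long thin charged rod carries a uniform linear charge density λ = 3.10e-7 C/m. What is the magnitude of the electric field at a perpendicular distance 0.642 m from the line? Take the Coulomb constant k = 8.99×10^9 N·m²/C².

E ≈ 8.68×10^3 N/C

Take a coaxial cylindrical Gaussian surface of radius r = 0.642 m and length L.
Q_enc = λL, so λ_enc = 3.10e-7 C/m.
Applying ∮E·dA = Q_enc/ε₀ with the end caps contributing no flux:
E = 2k|λ_enc|/r = 2(8.99×10^9)(3.10×10^-7)/(0.642) = 8.68×10^3 N/C.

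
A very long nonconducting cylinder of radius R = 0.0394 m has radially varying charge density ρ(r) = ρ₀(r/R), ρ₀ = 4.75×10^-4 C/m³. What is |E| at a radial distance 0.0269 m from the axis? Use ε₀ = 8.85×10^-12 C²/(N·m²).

|E| = 3.29×10^5 N/C

Take a coaxial cylindrical Gaussian surface of radius r = 0.0269 m and length L (r < R).
λ_enc = ∫₀^r ρ(r')·2πr' dr' = (2πρ₀/R)·r^3/3 = 4.915e-7 C/m.
By Gauss's law (flux through the curved wall only), E·2πrL = λ_enc L/ε₀.
E = |λ_enc|/(2πε₀r) = (4.915×10^-7)/(2π·8.85×10^-12·0.0269) = 3.29×10^5 N/C.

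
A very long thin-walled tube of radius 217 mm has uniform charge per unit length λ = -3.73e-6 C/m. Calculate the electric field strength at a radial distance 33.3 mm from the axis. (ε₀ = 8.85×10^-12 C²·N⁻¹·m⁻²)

E = 0 (no enclosed charge)

By cylindrical symmetry E is radial; use a coaxial Gaussian cylinder of radius 33.3 mm and length L (r < 217 mm, inside the shell).
All the surface charge lies outside this cylinder: Q_enc = 0, hence E = 0.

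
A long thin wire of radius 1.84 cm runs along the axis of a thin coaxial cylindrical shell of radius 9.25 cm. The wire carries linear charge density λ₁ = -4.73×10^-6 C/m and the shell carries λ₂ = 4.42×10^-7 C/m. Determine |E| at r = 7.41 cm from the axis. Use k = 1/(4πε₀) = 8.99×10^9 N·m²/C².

By cylindrical symmetry E is radial; use a coaxial Gaussian cylinder of radius 7.41 cm and length L (between the conductors, 1.84 cm < r < 9.25 cm).
Only the inner wire is enclosed; the outer shell contributes nothing inside itself. λ_enc = λ₁ = -4.73×10^-6 C/m.
Applying ∮E·dA = Q_enc/ε₀ with the end caps contributing no flux:
E = 2k|λ_enc|/r = 2(8.99×10^9)(4.73×10^-6)/(0.0741) = 1.15×10^6 N/C.

|E| = 1.15×10^6 V/m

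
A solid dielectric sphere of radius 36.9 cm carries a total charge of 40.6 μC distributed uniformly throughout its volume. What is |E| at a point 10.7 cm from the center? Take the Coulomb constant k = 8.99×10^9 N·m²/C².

Symmetry ⇒ E = E(r) r̂. Gaussian sphere of radius r = 10.7 cm (r < R).
For a uniform sphere the enclosed fraction is (r/R)³, so Q_enc = (40.6 μC)(0.107/0.369)³ = 9.899×10^-7 C.
Since E is radial and uniform over the Gaussian sphere, Φ = E·4πr² = Q_enc/ε₀.
E = k|Q_enc|/r² = (8.99×10^9)(9.899×10^-7)/(0.107)² = 7.77×10^5 N/C.

E = 7.77×10^5 V/m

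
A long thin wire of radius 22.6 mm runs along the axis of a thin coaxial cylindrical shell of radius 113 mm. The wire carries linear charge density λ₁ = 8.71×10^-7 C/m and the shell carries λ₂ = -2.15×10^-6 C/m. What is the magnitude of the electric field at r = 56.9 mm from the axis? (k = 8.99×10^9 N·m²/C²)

Choose a coaxial cylinder of radius r = 56.9 mm (arbitrary length L) as the Gaussian surface (between the conductors, 22.6 mm < r < 113 mm).
Only the inner wire is enclosed; the outer shell contributes nothing inside itself. λ_enc = λ₁ = 8.71e-7 C/m.
Since E is radial and uniform over the curved surface, Φ = E·2πrL = Q_enc/ε₀ = λ_enc L/ε₀.
E = 2k|λ_enc|/r = 2(8.99×10^9)(8.71×10^-7)/(0.0569) = 2.75×10^5 N/C.

E = 2.75×10^5 N/C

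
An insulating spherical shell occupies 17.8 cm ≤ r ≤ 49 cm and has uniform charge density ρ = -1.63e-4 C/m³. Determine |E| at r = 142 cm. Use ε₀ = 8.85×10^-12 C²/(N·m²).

|E| ≈ 3.41×10^5 N/C

Symmetry ⇒ E = E(r) r̂. Gaussian sphere of radius r = 142 cm (r > 49 cm, enclosing the whole shell).
Q_enc = ρ·(4π/3)(b³ − a³) = (-1.63e-4)·(4π/3)·((0.49)³ − (0.178)³) = -7.648×10^-5 C.
Gauss's law: E·4πr² = Q_enc/ε₀.
E = |Q_enc|/(4πε₀r²) = (7.648×10^-5)/(4π·8.85×10^-12·(1.42)²) = 3.41×10^5 N/C.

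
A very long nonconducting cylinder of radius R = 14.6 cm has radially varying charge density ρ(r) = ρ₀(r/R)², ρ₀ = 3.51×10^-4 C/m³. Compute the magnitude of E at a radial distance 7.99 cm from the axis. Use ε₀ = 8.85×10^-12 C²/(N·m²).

By cylindrical symmetry E is radial; use a coaxial Gaussian cylinder of radius 7.99 cm and length L (r < R).
Integrating ρ over the cross-section to radius r: λ_enc = (2πρ₀/R²) ∫₀^r r'^3 dr' = 2πρ₀ r^4/(4·R²) = 1.054×10^-6 C/m.
Since E is radial and uniform over the curved surface, Φ = E·2πrL = Q_enc/ε₀ = λ_enc L/ε₀.
E = |λ_enc|/(2πε₀r) = (1.054e-6)/(2π·8.85×10^-12·0.0799) = 2.37×10^5 N/C.

2.37×10^5 V/m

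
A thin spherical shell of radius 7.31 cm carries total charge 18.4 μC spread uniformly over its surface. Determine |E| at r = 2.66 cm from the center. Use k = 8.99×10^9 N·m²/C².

Use a concentric Gaussian sphere at r = 2.66 cm (inside the shell, r < 7.31 cm).
All the charge is outside the Gaussian surface: Q_enc = 0, hence E = 0 everywhere inside the shell.

|E| = 0 N/C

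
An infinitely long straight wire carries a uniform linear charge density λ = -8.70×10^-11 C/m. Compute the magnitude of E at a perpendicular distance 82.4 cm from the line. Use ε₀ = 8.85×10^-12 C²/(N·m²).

|E| = 1.9 N/C

By cylindrical symmetry E is radial; use a coaxial Gaussian cylinder of radius 82.4 cm and length L.
Q_enc = λL, so λ_enc = -8.70×10^-11 C/m.
Since E is radial and uniform over the curved surface, Φ = E·2πrL = Q_enc/ε₀ = λ_enc L/ε₀.
E = |λ_enc|/(2πε₀r) = (8.70×10^-11)/(2π·8.85×10^-12·0.824) = 1.9 N/C.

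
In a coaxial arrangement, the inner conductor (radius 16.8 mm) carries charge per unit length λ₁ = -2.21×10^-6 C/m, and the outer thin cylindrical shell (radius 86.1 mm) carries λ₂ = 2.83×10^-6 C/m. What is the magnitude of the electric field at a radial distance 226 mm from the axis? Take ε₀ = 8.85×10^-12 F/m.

Coaxial Gaussian cylinder, radius r = 226 mm, length L (r > 86.1 mm, enclosing both).
λ_enc = λ₁ + λ₂ = (-2.21e-6) + (2.83×10^-6) = 6.20×10^-7 C/m.
By Gauss's law (flux through the curved wall only), E·2πrL = λ_enc L/ε₀.
E = |λ_enc|/(2πε₀r) = (6.20e-7)/(2π·8.85×10^-12·0.226) = 4.93e4 N/C.

E ≈ 4.93×10^4 V/m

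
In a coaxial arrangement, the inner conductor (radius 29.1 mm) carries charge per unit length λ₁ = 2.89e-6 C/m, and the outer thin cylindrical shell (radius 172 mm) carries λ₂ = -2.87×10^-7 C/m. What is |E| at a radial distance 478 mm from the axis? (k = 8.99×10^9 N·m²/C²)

|E| ≈ 9.79×10^4 N/C

Coaxial Gaussian cylinder, radius r = 478 mm, length L (r > 172 mm, enclosing both).
λ_enc = λ₁ + λ₂ = (2.89e-6) + (-2.87×10^-7) = 2.603e-6 C/m.
Gauss's law: E·2πrL = λ_enc L/ε₀.
E = 2k|λ_enc|/r = 2(8.99×10^9)(2.603×10^-6)/(0.478) = 9.79×10^4 N/C.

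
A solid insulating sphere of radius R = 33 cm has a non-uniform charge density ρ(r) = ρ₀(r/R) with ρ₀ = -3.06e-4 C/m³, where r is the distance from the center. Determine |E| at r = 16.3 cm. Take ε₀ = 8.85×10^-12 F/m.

By spherical symmetry E is radial; choose a Gaussian sphere of radius r = 16.3 cm (r < R).
Integrate the density: Q_enc = 4π ∫₀^r ρ₀(r'/R)^1 r'² dr' = 4πρ₀ r^4/(4·R) = -2.056e-6 C.
Gauss's law: E·4πr² = Q_enc/ε₀.
E = |Q_enc|/(4πε₀r²) = (2.056×10^-6)/(4π·8.85×10^-12·(0.163)²) = 6.96×10^5 N/C.

E ≈ 6.96×10^5 V/m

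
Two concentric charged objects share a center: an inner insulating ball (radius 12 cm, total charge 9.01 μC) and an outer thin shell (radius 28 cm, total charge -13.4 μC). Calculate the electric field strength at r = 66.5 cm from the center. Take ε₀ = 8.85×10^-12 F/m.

|E| = 8.93×10^4 N/C

Use a concentric Gaussian sphere at r = 66.5 cm (r > 28 cm, enclosing both).
Q_enc = (9.01 μC) + (-13.4 μC) = -4.39×10^-6 C.
Gauss's law: E·4πr² = Q_enc/ε₀.
E = |Q_enc|/(4πε₀r²) = (4.39×10^-6)/(4π·8.85×10^-12·(0.665)²) = 8.93×10^4 N/C.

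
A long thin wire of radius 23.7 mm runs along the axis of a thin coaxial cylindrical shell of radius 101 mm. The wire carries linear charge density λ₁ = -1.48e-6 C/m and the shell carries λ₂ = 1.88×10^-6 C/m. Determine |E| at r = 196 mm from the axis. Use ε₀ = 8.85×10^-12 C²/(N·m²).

Choose a coaxial cylinder of radius r = 196 mm (arbitrary length L) as the Gaussian surface (r > 101 mm, enclosing both).
λ_enc = λ₁ + λ₂ = (-1.48e-6) + (1.88×10^-6) = 4.00×10^-7 C/m.
Applying ∮E·dA = Q_enc/ε₀ with the end caps contributing no flux:
E = |λ_enc|/(2πε₀r) = (4.00×10^-7)/(2π·8.85×10^-12·0.196) = 3.67×10^4 N/C.

E = 3.67×10^4 N/C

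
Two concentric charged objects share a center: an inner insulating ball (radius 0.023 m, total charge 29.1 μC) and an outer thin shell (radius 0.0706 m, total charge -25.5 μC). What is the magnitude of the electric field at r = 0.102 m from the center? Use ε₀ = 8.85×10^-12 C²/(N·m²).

E ≈ 3.11e6 V/m

By spherical symmetry E is radial; choose a Gaussian sphere of radius r = 0.102 m (r > 0.0706 m, enclosing both).
Q_enc = (29.1 μC) + (-25.5 μC) = 3.60e-6 C.
By Gauss's law, ∮E·dA = E·4πr² = Q_enc/ε₀.
E = |Q_enc|/(4πε₀r²) = (3.60×10^-6)/(4π·8.85×10^-12·(0.102)²) = 3.11×10^6 N/C.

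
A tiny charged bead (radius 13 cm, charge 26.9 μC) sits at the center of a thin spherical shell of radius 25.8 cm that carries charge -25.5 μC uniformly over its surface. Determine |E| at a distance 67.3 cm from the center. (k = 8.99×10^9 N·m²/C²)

|E| = 2.78×10^4 N/C

Use a concentric Gaussian sphere at r = 67.3 cm (r > 25.8 cm, enclosing both).
Q_enc = (26.9 μC) + (-25.5 μC) = 1.40e-6 C.
Applying ∮E·dA = Q_enc/ε₀ with Φ = E(4πr²):
E = k|Q_enc|/r² = (8.99×10^9)(1.40e-6)/(0.673)² = 2.78e4 N/C.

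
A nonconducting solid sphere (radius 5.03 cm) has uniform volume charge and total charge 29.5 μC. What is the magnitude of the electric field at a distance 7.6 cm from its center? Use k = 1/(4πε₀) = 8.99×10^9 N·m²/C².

E ≈ 4.59×10^7 V/m

Use a concentric Gaussian sphere at r = 7.6 cm (r > R, so the entire charge is enclosed).
Q_enc = 29.5 μC = 2.95×10^-5 C.
Applying ∮E·dA = Q_enc/ε₀ with Φ = E(4πr²):
E = k|Q_enc|/r² = (8.99×10^9)(2.95e-5)/(0.076)² = 4.59×10^7 N/C.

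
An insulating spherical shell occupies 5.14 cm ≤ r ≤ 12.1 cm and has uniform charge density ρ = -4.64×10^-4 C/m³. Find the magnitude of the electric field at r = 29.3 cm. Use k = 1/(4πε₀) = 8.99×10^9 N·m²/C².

E = 3.33×10^5 N/C

By spherical symmetry E is radial; choose a Gaussian sphere of radius r = 29.3 cm (r > 12.1 cm, enclosing the whole shell).
Q_enc = ρ·(4π/3)(b³ − a³) = (-4.64×10^-4)·(4π/3)·((0.121)³ − (0.0514)³) = -3.179×10^-6 C.
Applying ∮E·dA = Q_enc/ε₀ with Φ = E(4πr²):
E = k|Q_enc|/r² = (8.99×10^9)(3.179×10^-6)/(0.293)² = 3.33×10^5 N/C.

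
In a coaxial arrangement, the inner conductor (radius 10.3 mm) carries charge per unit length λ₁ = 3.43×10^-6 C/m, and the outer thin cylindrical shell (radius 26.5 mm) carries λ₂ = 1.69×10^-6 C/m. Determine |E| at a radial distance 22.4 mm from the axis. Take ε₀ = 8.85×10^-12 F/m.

Coaxial Gaussian cylinder, radius r = 22.4 mm, length L (between the conductors, 10.3 mm < r < 26.5 mm).
Only the inner wire is enclosed; the outer shell contributes nothing inside itself. λ_enc = λ₁ = 3.43e-6 C/m.
Applying ∮E·dA = Q_enc/ε₀ with the end caps contributing no flux:
E = |λ_enc|/(2πε₀r) = (3.43×10^-6)/(2π·8.85×10^-12·0.0224) = 2.75e6 N/C.

|E| = 2.75×10^6 N/C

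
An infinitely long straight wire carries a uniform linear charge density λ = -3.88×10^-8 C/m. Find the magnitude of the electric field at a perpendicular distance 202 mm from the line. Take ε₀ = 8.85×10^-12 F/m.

|E| = 3.45×10^3 N/C

Take a coaxial cylindrical Gaussian surface of radius r = 202 mm and length L.
Q_enc = λL, so λ_enc = -3.88e-8 C/m.
Gauss's law: E·2πrL = λ_enc L/ε₀.
E = |λ_enc|/(2πε₀r) = (3.88×10^-8)/(2π·8.85×10^-12·0.202) = 3.45×10^3 N/C.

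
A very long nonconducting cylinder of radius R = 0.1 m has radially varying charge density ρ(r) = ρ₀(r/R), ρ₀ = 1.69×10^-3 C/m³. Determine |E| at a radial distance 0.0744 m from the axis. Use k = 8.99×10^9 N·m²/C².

Choose a coaxial cylinder of radius r = 0.0744 m (arbitrary length L) as the Gaussian surface (r < R).
Integrating ρ over the cross-section to radius r: λ_enc = (2πρ₀/R) ∫₀^r r'^2 dr' = 2πρ₀ r^3/(3·R) = 1.458×10^-5 C/m.
Since E is radial and uniform over the curved surface, Φ = E·2πrL = Q_enc/ε₀ = λ_enc L/ε₀.
E = 2k|λ_enc|/r = 2(8.99×10^9)(1.458×10^-5)/(0.0744) = 3.52×10^6 N/C.

E = 3.52×10^6 V/m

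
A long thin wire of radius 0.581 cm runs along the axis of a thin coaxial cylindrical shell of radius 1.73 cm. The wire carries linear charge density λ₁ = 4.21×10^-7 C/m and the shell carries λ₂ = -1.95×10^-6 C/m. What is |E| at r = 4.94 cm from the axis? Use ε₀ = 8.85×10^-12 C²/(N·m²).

|E| = 5.57×10^5 N/C

Take a coaxial cylindrical Gaussian surface of radius r = 4.94 cm and length L (r > 1.73 cm, enclosing both).
λ_enc = λ₁ + λ₂ = (4.21×10^-7) + (-1.95×10^-6) = -1.529×10^-6 C/m.
Gauss's law: E·2πrL = λ_enc L/ε₀.
E = |λ_enc|/(2πε₀r) = (1.529×10^-6)/(2π·8.85×10^-12·0.0494) = 5.57×10^5 N/C.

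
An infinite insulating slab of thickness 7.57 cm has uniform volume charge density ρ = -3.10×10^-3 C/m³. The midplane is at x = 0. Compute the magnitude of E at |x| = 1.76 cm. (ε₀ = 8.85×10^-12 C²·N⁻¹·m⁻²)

By symmetry E is perpendicular to the slab. A Gaussian pillbox from −1.76 cm to +1.76 cm (face area A) lies entirely within the slab.
Q_enc = ρ·(2x)·A and flux = 2EA, so 2EA = 2ρxA/ε₀ ⇒ E = |ρ|x/ε₀.
E = (3.10×10^-3)(0.0176)/(8.85×10^-12) = 6.16×10^6 N/C.

E = 6.16×10^6 V/m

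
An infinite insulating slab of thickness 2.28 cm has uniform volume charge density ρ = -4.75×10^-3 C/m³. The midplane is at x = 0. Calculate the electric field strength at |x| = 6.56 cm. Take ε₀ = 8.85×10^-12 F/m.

E ≈ 6.12e6 N/C

The point |x| = 6.56 cm lies outside the slab (half-thickness 0.0114 m). A symmetric pillbox spanning the full slab encloses Q_enc = ρ·d·A.
Flux = 2EA ⇒ E = |ρ|d/(2ε₀), independent of distance outside.
E = (4.75×10^-3)(0.0228)/(2·8.85×10^-12) = 6.12×10^6 N/C.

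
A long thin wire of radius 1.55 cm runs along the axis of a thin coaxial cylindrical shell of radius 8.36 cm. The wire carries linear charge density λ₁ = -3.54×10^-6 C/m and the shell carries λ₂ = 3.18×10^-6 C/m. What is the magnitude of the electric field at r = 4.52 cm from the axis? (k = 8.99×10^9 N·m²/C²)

|E| = 1.41×10^6 V/m

Take a coaxial cylindrical Gaussian surface of radius r = 4.52 cm and length L (between the conductors, 1.55 cm < r < 8.36 cm).
The shell at 8.36 cm lies outside the Gaussian surface, so λ_enc = λ₁ = -3.54×10^-6 C/m.
By Gauss's law (flux through the curved wall only), E·2πrL = λ_enc L/ε₀.
E = 2k|λ_enc|/r = 2(8.99×10^9)(3.54e-6)/(0.0452) = 1.41×10^6 N/C.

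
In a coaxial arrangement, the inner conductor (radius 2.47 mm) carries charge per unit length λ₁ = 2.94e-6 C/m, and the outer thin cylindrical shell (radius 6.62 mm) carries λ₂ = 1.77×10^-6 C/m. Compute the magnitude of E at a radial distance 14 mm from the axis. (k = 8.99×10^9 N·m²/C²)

E = 6.05×10^6 N/C

Choose a coaxial cylinder of radius r = 14 mm (arbitrary length L) as the Gaussian surface (r > 6.62 mm, enclosing both).
λ_enc = λ₁ + λ₂ = (2.94×10^-6) + (1.77×10^-6) = 4.71×10^-6 C/m.
Since E is radial and uniform over the curved surface, Φ = E·2πrL = Q_enc/ε₀ = λ_enc L/ε₀.
E = 2k|λ_enc|/r = 2(8.99×10^9)(4.71e-6)/(0.014) = 6.05×10^6 N/C.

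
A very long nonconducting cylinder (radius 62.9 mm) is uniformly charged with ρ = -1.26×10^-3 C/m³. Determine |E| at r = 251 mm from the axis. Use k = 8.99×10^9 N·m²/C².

Choose a coaxial cylinder of radius r = 251 mm (arbitrary length L) as the Gaussian surface (r > 62.9 mm, full cross-section enclosed).
λ_enc = ρ·πR² = (-1.26×10^-3)π(0.0629)² = -1.566×10^-5 C/m.
Gauss's law: E·2πrL = λ_enc L/ε₀.
E = 2k|λ_enc|/r = 2(8.99×10^9)(1.566×10^-5)/(0.251) = 1.12×10^6 N/C.

E = 1.12×10^6 N/C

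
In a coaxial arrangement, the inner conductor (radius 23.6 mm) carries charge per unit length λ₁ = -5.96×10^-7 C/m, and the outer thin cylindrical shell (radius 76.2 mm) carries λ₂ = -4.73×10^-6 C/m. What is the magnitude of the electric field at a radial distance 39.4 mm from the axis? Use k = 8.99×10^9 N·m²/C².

|E| = 2.72×10^5 N/C

Coaxial Gaussian cylinder, radius r = 39.4 mm, length L (between the conductors, 23.6 mm < r < 76.2 mm).
Only the inner wire is enclosed; the outer shell contributes nothing inside itself. λ_enc = λ₁ = -5.96×10^-7 C/m.
Applying ∮E·dA = Q_enc/ε₀ with the end caps contributing no flux:
E = 2k|λ_enc|/r = 2(8.99×10^9)(5.96×10^-7)/(0.0394) = 2.72e5 N/C.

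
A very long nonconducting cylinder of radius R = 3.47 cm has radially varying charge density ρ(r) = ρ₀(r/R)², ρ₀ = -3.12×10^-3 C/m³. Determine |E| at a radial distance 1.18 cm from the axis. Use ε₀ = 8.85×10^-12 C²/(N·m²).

Take a coaxial cylindrical Gaussian surface of radius r = 1.18 cm and length L (r < R).
λ_enc = ∫₀^r ρ(r')·2πr' dr' = (2πρ₀/R²)·r^4/4 = -7.891×10^-8 C/m.
Since E is radial and uniform over the curved surface, Φ = E·2πrL = Q_enc/ε₀ = λ_enc L/ε₀.
E = |λ_enc|/(2πε₀r) = (7.891×10^-8)/(2π·8.85×10^-12·0.0118) = 1.20×10^5 N/C.

E ≈ 1.20e5 N/C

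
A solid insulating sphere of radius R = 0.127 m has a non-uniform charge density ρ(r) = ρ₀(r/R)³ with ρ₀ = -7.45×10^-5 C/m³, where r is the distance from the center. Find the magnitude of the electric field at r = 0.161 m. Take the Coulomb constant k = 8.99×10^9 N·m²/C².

E = 1.11×10^5 V/m

Take a concentric spherical Gaussian surface of radius r = 0.161 m (r > R, all charge enclosed).
Q_enc = 4π ∫₀^R ρ₀(r'/R)^3 r'² dr' = 4πρ₀R³/6 = -3.196×10^-7 C.
Applying ∮E·dA = Q_enc/ε₀ with Φ = E(4πr²):
E = k|Q_enc|/r² = (8.99×10^9)(3.196×10^-7)/(0.161)² = 1.11e5 N/C.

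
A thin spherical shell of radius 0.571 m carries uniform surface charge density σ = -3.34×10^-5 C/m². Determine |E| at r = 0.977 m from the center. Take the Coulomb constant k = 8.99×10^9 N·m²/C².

By spherical symmetry E is radial; choose a Gaussian sphere of radius r = 0.977 m (r > 0.571 m).
The entire shell is enclosed: Q_enc = σ·4πR² = (-3.34e-5)·4π·(0.571)² = -1.368e-4 C.
Applying ∮E·dA = Q_enc/ε₀ with Φ = E(4πr²):
E = k|Q_enc|/r² = (8.99×10^9)(1.368×10^-4)/(0.977)² = 1.29×10^6 N/C.

1.29×10^6 N/C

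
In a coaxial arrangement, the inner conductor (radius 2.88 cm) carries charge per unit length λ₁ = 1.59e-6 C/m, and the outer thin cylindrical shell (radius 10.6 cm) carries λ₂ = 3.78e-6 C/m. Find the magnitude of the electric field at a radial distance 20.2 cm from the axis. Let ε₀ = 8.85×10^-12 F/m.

Coaxial Gaussian cylinder, radius r = 20.2 cm, length L (r > 10.6 cm, enclosing both).
λ_enc = λ₁ + λ₂ = (1.59×10^-6) + (3.78×10^-6) = 5.37×10^-6 C/m.
Applying ∮E·dA = Q_enc/ε₀ with the end caps contributing no flux:
E = |λ_enc|/(2πε₀r) = (5.37e-6)/(2π·8.85×10^-12·0.202) = 4.78e5 N/C.

E ≈ 4.78×10^5 N/C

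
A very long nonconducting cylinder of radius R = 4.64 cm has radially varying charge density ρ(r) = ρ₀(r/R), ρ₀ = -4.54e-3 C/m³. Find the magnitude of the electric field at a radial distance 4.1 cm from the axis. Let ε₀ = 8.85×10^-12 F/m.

Take a coaxial cylindrical Gaussian surface of radius r = 4.1 cm and length L (r < R).
Integrating ρ over the cross-section to radius r: λ_enc = (2πρ₀/R) ∫₀^r r'^2 dr' = 2πρ₀ r^3/(3·R) = -1.412×10^-5 C/m.
Applying ∮E·dA = Q_enc/ε₀ with the end caps contributing no flux:
E = |λ_enc|/(2πε₀r) = (1.412×10^-5)/(2π·8.85×10^-12·0.041) = 6.19×10^6 N/C.

E ≈ 6.19e6 N/C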